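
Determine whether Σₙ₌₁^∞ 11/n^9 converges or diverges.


p-series test: Σ c/n^p converges if p > 1, diverges if p ≤ 1 (constant c > 0 doesn't affect convergence).
p = 9
9 > 1 → CONVERGES

Converges (p = 9 > 1)


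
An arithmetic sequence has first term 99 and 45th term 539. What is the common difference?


d = (aₙ - a₁)/(n-1)
= (539 - 99)/(45-1)
= 440/44 = 10

d = 10


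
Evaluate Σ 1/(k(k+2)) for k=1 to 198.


1/(k(k+2)) = (1/2)·(1/k - 1/(k+2)) (partial fractions)
Telescoping: Σ = (1/2)·(1 + 1/2 - 1/199 - 1/200) = 59301/79600

Sum = 59301/79600


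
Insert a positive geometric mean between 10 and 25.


GM = √(10×25) = √250 = 15.8114

GM = 15.8114


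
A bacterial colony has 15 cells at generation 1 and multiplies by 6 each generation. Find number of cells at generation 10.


aₙ = a₁·r^(n-1)
= 15×6^9
= 15×10077696
= 151165440

a_10 = 151165440


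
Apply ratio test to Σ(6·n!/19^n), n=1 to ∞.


aₙ = 6·n!/19^n
a_{n+1}/aₙ = (n+1)!/19^(n+1) × 19^n/n!  (constant 6 cancels)
= (n+1)/19
L = lim(n→∞) (n+1)/19 = ∞
L > 1 → series DIVERGES

Diverges (ratio test: L = ∞ > 1)


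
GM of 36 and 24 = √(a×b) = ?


GM = √(36×24) = √864 = 29.3939

GM = 29.3939


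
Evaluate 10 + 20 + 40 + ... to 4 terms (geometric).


Sₙ = 10×(2^4 - 1)/(2 - 1)
= 10×(16 - 1)/1
= 10×15/1
= 150

S_4 = 150


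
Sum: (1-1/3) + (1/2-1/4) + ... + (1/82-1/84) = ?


Telescoping with gap 2: two head and two tail terms survive.
= (1 + 1/2) - (1/83 + 1/84)
= 3/2 - 1/83 - 1/84 = 10291/6972

Sum = 10291/6972


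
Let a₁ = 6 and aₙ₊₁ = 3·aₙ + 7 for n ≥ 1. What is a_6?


Computing step by step:
a_1 = 6
a_2 = 25
a_3 = 82
a_4 = 253
a_5 = 766
a_6 = 2305


a_6 = 2305


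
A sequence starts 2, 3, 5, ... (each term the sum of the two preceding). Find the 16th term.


Computing iteratively: 2, 3, 5, 8, 13, 21, 34, 55, 89, 144, 233, 377, ...
a_16 = 2584

a_16 = 2584


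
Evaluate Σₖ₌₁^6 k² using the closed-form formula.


n = 6
n(n+1)(2n+1)/6 = 6×7×13/6
= 546/6 = 91

Σk² = 91


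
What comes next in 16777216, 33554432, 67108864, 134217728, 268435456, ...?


Pattern: powers of 2: 2ⁿ
Terms: 16777216, 33554432, 67108864, 134217728, 268435456
Next term = 536870912

Next term = 536870912


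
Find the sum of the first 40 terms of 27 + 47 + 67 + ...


aₙ = 27 + (40-1)×20 = 807
Sₙ = n(a₁+aₙ)/2 = 40×(27+807)/2
= 40×834/2 = 16680

S_40 = 16680


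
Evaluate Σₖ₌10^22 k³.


Σₖ₌10^22 k³ = [22·23/2]² − [9·10/2]²
= 64009 − 2025 = 61984

Σk³ = 61984


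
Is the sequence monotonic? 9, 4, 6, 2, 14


Differences: -5, 2, -4, 12
Difference at position 2 is +2 (> 0) but position 1 is -5 (< 0) — sequence both rises and falls
→ NOT monotonic

Not monotonic


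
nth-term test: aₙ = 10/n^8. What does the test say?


lim(n→∞) 10/n^8 = 0
lim aₙ = 0 → nth-term test is INCONCLUSIVE
(Need other tests; this is actually a convergent p-series with p=8 > 1)

Inconclusive (lim aₙ = 0; need another test)


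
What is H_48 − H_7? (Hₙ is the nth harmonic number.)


Σₖ₌8^48 1/k = 1/8 + 1/9 + 1/10 + ... + 1/48
= 826090171723375329593/442720643463713815200
≈ 1.8659

Sum = 826090171723375329593/442720643463713815200 ≈ 1.8659


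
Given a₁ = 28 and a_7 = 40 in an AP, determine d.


d = (aₙ - a₁)/(n-1)
= (40 - 28)/(7-1)
= 12/6 = 2

d = 2


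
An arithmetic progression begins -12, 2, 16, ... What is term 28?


aₙ = a₁ + (n-1)d
= -12 + (28-1)×14
= -12 + 378
= 366

a_28 = 366


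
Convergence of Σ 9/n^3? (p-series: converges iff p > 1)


p-series test: Σ c/n^p converges if p > 1, diverges if p ≤ 1 (constant c > 0 doesn't affect convergence).
p = 3
3 > 1 → CONVERGES

Converges (p = 3 > 1)


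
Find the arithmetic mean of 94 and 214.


AM = (94 + 214)/2 = 308/2 = 154

AM = 154


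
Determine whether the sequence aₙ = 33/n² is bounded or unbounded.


a₁ = 33, a₂ = 33/4, a₃ = 33/9, ...
0 < aₙ ≤ 33 for all n ≥ 1
The sequence IS bounded

Bounded (0 < aₙ ≤ 33)


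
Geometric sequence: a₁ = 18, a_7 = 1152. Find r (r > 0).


r^(n-1) = aₙ/a₁
r^6 = 1152/18 = 64
r = 64^(1/6)
= ±2; taking r > 0 gives r = 2

r = 2


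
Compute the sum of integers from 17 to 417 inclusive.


Σₖ₌17^417 k = Σₖ₌₁^417 k − Σₖ₌₁^16 k
= 417·418/2 − 16·17/2
= 87153 − 136 = 87017

Σk = 87017


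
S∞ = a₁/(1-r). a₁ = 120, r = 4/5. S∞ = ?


S∞ = a₁/(1-r) = 120/(1 - 4/5)
= 120/(1/5)
= 600

S∞ = 600


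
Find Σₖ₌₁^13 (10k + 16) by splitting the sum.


Σ(10k+16) = 10·Σk + 16·n
= 10·91 + 16·13
= 910 + 208 = 1118

Σ = 1118


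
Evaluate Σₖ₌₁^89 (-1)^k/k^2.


S = -1 + 1/4 - 1/9 + 1/16 - 1/25 + 1/36 - 1/49 + 1/64 ± ...
= -0.8225
(Full series converges to -π²/12 ≈ -0.8225)

S_89 = -0.8225


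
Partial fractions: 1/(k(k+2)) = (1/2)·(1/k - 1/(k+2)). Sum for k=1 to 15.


1/(k(k+2)) = (1/2)·(1/k - 1/(k+2)) (partial fractions)
Telescoping: Σ = (1/2)·(1 + 1/2 - 1/16 - 1/17) = 375/544

Sum = 375/544


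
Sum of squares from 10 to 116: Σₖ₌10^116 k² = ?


Σₖ₌10^116 k² = Σₖ₌₁^116 k² − Σₖ₌₁^9 k²
= 116·117·233/6 − 9·10·19/6
= 527046 − 285 = 526761

Σk² = 526761


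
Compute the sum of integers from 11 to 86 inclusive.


Σₖ₌11^86 k = Σₖ₌₁^86 k − Σₖ₌₁^10 k
= 86·87/2 − 10·11/2
= 3741 − 55 = 3686

Σk = 3686


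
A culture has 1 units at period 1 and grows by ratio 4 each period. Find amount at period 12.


aₙ = a₁·r^(n-1)
= 1×4^11
= 1×4194304
= 4194304

a_12 = 4194304


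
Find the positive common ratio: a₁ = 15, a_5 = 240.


r^(n-1) = aₙ/a₁
r^4 = 240/15 = 16
r = 16^(1/4)
= ±2; taking r > 0 gives r = 2

r = 2


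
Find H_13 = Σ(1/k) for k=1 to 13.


H_13 = 1/1 + 1/2 + 1/3 + ... + 1/13
= 1145993/360360
≈ 3.1801

H_13 = 1145993/360360 ≈ 3.1801


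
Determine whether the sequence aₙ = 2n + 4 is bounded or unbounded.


aₙ = 2n + 4 → as n→∞, aₙ→∞
No finite upper bound exists
The sequence is UNBOUNDED

Unbounded (aₙ → ∞ as n → ∞)


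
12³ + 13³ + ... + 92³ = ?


Σₖ₌12^92 k³ = [92·93/2]² − [11·12/2]²
= 18301284 − 4356 = 18296928

Σk³ = 18296928


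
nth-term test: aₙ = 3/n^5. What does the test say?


lim(n→∞) 3/n^5 = 0
lim aₙ = 0 → nth-term test is INCONCLUSIVE
(Need other tests; this is actually a convergent p-series with p=5 > 1)

Inconclusive (lim aₙ = 0; need another test)


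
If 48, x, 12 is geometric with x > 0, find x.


GM = √(48×12) = √576 = 24

GM = 24


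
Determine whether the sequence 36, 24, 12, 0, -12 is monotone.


Differences: -12, -12, -12, -12
All differences < 0 → strictly DECREASING

Monotonically decreasing


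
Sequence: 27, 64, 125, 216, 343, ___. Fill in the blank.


Pattern: perfect cubes: n³
Terms: 27, 64, 125, 216, 343
Next term = 512

Next term = 512


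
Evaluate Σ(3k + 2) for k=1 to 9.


Σ(3k+2) = 3·Σk + 2·n
= 3·45 + 2·9
= 135 + 18 = 153

Σ = 153


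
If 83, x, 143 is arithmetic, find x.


AM = (83 + 143)/2 = 226/2 = 113

AM = 113


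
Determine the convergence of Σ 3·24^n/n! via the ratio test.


aₙ = 3·24^n/n!
a_{n+1}/aₙ = 24^(n+1)/(n+1)! × n!/24^n  (constant 3 cancels)
= 24/(n+1)
L = lim(n→∞) 24/(n+1) = 0
L < 1 → series CONVERGES

Converges (ratio test: L = 0 < 1)


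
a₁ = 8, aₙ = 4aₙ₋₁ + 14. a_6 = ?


Computing step by step:
a_1 = 8
a_2 = 46
a_3 = 198
a_4 = 806
a_5 = 3238
a_6 = 12966


a_6 = 12966


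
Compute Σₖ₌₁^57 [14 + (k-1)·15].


aₙ = 14 + (57-1)×15 = 854
Sₙ = n(a₁+aₙ)/2 = 57×(14+854)/2
= 57×868/2 = 24738

S_57 = 24738


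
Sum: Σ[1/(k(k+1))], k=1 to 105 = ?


1/(k(k+1)) = 1/k - 1/(k+1) (partial fractions)
Telescoping: Σ = 1 - 1/106 = 105/106

Sum = 105/106


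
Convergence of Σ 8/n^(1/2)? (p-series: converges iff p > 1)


p-series test: Σ c/n^p converges if p > 1, diverges if p ≤ 1 (constant c > 0 doesn't affect convergence).
p = 1/2
1/2 ≤ 1 → DIVERGES

Diverges (p = 1/2 ≤ 1)


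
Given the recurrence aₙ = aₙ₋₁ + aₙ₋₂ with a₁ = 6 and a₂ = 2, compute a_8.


Computing iteratively: 6, 2, 8, 10, 18, 28, 46, 74
a_8 = 74

a_8 = 74


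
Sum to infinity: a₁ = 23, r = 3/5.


S∞ = a₁/(1-r) = 23/(1 - 3/5)
= 23/(2/5)
= 115/2

S∞ = 115/2


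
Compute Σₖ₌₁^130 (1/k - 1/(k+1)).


Telescoping: adjacent terms cancel.
= 1/1 - 1/131
= 1 - 1/131 = 130/131

Sum = 130/131


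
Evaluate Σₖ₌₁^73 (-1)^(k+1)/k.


S = 1 - 1/2 + 1/3 - 1/4 + 1/5 - 1/6 + 1/7 - 1/8 ± ...
= 0.6999
(Full series converges to +ln(2) ≈ +0.6931)

S_73 = 0.6999


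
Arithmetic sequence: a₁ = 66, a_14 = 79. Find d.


d = (aₙ - a₁)/(n-1)
= (79 - 66)/(14-1)
= 13/13 = 1

d = 1


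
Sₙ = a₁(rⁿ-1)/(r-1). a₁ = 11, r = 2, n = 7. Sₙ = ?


Sₙ = 11×(2^7 - 1)/(2 - 1)
= 11×(128 - 1)/1
= 11×127/1
= 1397

S_7 = 1397


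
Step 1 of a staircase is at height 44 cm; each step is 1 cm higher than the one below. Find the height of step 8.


aₙ = a₁ + (n-1)d
= 44 + (8-1)×1
= 44 + 7
= 51

a_8 = 51


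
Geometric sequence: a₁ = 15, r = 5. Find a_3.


aₙ = a₁·r^(n-1)
= 15×5^2
= 15×25
= 375

a_3 = 375


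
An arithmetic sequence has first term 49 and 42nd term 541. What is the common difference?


d = (aₙ - a₁)/(n-1)
= (541 - 49)/(42-1)
= 492/41 = 12

d = 12


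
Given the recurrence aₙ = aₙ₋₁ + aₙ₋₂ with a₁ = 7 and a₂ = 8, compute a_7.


Computing iteratively: 7, 8, 15, 23, 38, 61, 99
a_7 = 99

a_7 = 99


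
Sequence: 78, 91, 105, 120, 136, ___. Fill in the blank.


Pattern: triangular numbers: n(n+1)/2
Terms: 78, 91, 105, 120, 136
Next term = 153

Next term = 153


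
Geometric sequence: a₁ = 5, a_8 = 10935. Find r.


r^(n-1) = aₙ/a₁
r^7 = 10935/5 = 2187
r = 2187^(1/7)
= 3

r = 3


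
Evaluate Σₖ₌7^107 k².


Σₖ₌7^107 k² = Σₖ₌₁^107 k² − Σₖ₌₁^6 k²
= 107·108·215/6 − 6·7·13/6
= 414090 − 91 = 413999

Σk² = 413999


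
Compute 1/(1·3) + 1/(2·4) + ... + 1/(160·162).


1/(k(k+2)) = (1/2)·(1/k - 1/(k+2)) (partial fractions)
Telescoping: Σ = (1/2)·(1 + 1/2 - 1/161 - 1/162) = 9700/13041

Sum = 9700/13041


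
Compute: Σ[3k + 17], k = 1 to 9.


Σ(3k+17) = 3·Σk + 17·n
= 3·45 + 17·9
= 135 + 153 = 288

Σ = 288


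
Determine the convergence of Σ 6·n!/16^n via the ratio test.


aₙ = 6·n!/16^n
a_{n+1}/aₙ = (n+1)!/16^(n+1) × 16^n/n!  (constant 6 cancels)
= (n+1)/16
L = lim(n→∞) (n+1)/16 = ∞
L > 1 → series DIVERGES

Diverges (ratio test: L = ∞ > 1)


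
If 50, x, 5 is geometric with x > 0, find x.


GM = √(50×5) = √250 = 15.8114

GM = 15.8114


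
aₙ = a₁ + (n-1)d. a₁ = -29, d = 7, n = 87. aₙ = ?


aₙ = a₁ + (n-1)d
= -29 + (87-1)×7
= -29 + 602
= 573

a_87 = 573


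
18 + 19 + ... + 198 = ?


Σₖ₌18^198 k = Σₖ₌₁^198 k − Σₖ₌₁^17 k
= 198·199/2 − 17·18/2
= 19701 − 153 = 19548

Σk = 19548


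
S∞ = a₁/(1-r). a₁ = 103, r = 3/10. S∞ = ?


S∞ = a₁/(1-r) = 103/(1 - 3/10)
= 103/(7/10)
= 1030/7

S∞ = 1030/7


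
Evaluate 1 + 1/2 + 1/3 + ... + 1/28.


H_28 = 1/1 + 1/2 + 1/3 + ... + 1/28
= 315404588903/80313433200
≈ 3.9272

H_28 = 315404588903/80313433200 ≈ 3.9272


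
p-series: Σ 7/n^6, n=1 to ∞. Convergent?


p-series test: Σ c/n^p converges if p > 1, diverges if p ≤ 1 (constant c > 0 doesn't affect convergence).
p = 6
6 > 1 → CONVERGES

Converges (p = 6 > 1)


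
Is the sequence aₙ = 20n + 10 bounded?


aₙ = 20n + 10 → as n→∞, aₙ→∞
No finite upper bound exists
The sequence is UNBOUNDED

Unbounded (aₙ → ∞ as n → ∞)


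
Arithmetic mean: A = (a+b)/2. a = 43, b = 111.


AM = (43 + 111)/2 = 154/2 = 77

AM = 77


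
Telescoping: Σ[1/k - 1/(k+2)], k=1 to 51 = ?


Telescoping with gap 2: two head and two tail terms survive.
= (1 + 1/2) - (1/52 + 1/53)
= 3/2 - 1/52 - 1/53 = 4029/2756

Sum = 4029/2756


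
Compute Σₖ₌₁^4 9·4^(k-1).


Sₙ = 9×(4^4 - 1)/(4 - 1)
= 9×(256 - 1)/3
= 9×255/3
= 765

S_4 = 765


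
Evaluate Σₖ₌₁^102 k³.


n(n+1)/2 = 102×103/2 = 5253
Σk³ = 5253² = 27594009

Σk³ = 27594009


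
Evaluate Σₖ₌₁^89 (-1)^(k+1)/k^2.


S = 1 - 1/4 + 1/9 - 1/16 + 1/25 - 1/36 + 1/49 - 1/64 ± ...
= 0.8225
(Full series converges to +π²/12 ≈ +0.8225)

S_89 = 0.8225


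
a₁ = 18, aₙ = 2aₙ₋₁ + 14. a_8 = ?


Computing step by step:
a_1 = 18
a_2 = 50
a_3 = 114
a_4 = 242
a_5 = 498
a_6 = 1010
a_7 = 2034
a_8 = 4082


a_8 = 4082


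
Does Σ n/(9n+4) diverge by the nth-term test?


lim(n→∞) n/(9n+4) = 1/9 = 1/9  (divide numerator and denominator by n)
lim aₙ = 1/9 ≠ 0 → series DIVERGES

Diverges (lim aₙ = 1/9 ≠ 0)


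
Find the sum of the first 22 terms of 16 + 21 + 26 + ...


aₙ = 16 + (22-1)×5 = 121
Sₙ = n(a₁+aₙ)/2 = 22×(16+121)/2
= 22×137/2 = 1507

S_22 = 1507


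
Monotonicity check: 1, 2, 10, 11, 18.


Differences: 1, 8, 1, 7
All differences > 0 → strictly INCREASING

Monotonically increasing


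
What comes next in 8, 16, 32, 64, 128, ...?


Pattern: geometric (r=2)
Terms: 8, 16, 32, 64, 128
Next term = 256

Next term = 256


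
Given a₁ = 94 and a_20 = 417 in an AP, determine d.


d = (aₙ - a₁)/(n-1)
= (417 - 94)/(20-1)
= 323/19 = 17

d = 17


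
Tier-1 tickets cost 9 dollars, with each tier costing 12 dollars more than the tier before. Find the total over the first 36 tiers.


aₙ = 9 + (36-1)×12 = 429
Sₙ = n(a₁+aₙ)/2 = 36×(9+429)/2
= 36×438/2 = 7884

S_36 = 7884


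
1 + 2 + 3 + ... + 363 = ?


n(n+1)/2 = 363×364/2 = 132132/2 = 66066

Σk = 66066


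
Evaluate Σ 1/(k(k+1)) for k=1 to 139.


1/(k(k+1)) = 1/k - 1/(k+1) (partial fractions)
Telescoping: Σ = 1 - 1/140 = 139/140

Sum = 139/140


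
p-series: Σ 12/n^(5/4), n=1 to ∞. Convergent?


p-series test: Σ c/n^p converges if p > 1, diverges if p ≤ 1 (constant c > 0 doesn't affect convergence).
p = 5/4
5/4 > 1 → CONVERGES

Converges (p = 5/4 > 1)


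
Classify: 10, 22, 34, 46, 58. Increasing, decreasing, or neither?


Differences: 12, 12, 12, 12
All differences > 0 → strictly INCREASING

Monotonically increasing


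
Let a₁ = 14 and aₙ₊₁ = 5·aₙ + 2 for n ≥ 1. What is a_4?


Computing step by step:
a_1 = 14
a_2 = 72
a_3 = 362
a_4 = 1812


a_4 = 1812


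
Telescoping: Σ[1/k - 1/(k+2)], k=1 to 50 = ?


Telescoping with gap 2: two head and two tail terms survive.
= (1 + 1/2) - (1/51 + 1/52)
= 3/2 - 1/51 - 1/52 = 3875/2652

Sum = 3875/2652


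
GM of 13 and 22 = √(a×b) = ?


GM = √(13×22) = √286 = 16.9115

GM = 16.9115


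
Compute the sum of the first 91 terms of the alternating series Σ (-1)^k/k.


S = -1 + 1/2 - 1/3 + 1/4 - 1/5 + 1/6 - 1/7 + 1/8 ± ...
= -0.6986
(Full series converges to -ln(2) ≈ -0.6931)

S_91 = -0.6986


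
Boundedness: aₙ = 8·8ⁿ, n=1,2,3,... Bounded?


aₙ = 8·8ⁿ → as n→∞, aₙ→∞ (since base 8 > 1)
No finite upper bound exists
The sequence is UNBOUNDED

Unbounded (aₙ → ∞ as n → ∞)


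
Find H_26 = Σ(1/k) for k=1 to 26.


H_26 = 1/1 + 1/2 + 1/3 + ... + 1/26
= 34395742267/8923714800
≈ 3.8544

H_26 = 34395742267/8923714800 ≈ 3.8544


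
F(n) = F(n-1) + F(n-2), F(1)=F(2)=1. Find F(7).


Fibonacci sequence: 1, 1, 2, 3, 5, 8, 13
F(7) = 13

F(7) = 13


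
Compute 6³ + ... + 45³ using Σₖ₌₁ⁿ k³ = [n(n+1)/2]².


Σₖ₌6^45 k³ = [45·46/2]² − [5·6/2]²
= 1071225 − 225 = 1071000

Σk³ = 1071000


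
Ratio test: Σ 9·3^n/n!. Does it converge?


aₙ = 9·3^n/n!
a_{n+1}/aₙ = 3^(n+1)/(n+1)! × n!/3^n  (constant 9 cancels)
= 3/(n+1)
L = lim(n→∞) 3/(n+1) = 0
L < 1 → series CONVERGES

Converges (ratio test: L = 0 < 1)


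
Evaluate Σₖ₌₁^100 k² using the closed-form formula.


n = 100
n(n+1)(2n+1)/6 = 100×101×201/6
= 2030100/6 = 338350

Σk² = 338350


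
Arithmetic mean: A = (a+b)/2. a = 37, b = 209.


AM = (37 + 209)/2 = 246/2 = 123

AM = 123


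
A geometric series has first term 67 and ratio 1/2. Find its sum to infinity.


S∞ = a₁/(1-r) = 67/(1 - 1/2)
= 67/(1/2)
= 134

S∞ = 134


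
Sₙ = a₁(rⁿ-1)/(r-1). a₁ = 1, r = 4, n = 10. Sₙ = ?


Sₙ = 1×(4^10 - 1)/(4 - 1)
= 1×(1048576 - 1)/3
= 1×1048575/3
= 349525

S_10 = 349525


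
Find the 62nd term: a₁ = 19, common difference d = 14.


aₙ = a₁ + (n-1)d
= 19 + (62-1)×14
= 19 + 854
= 873

a_62 = 873


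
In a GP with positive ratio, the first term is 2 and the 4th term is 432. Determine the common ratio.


r^(n-1) = aₙ/a₁
r^3 = 432/2 = 216
r = 216^(1/3)
= 6

r = 6


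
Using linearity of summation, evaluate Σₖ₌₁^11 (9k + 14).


Σ(9k+14) = 9·Σk + 14·n
= 9·66 + 14·11
= 594 + 154 = 748

Σ = 748


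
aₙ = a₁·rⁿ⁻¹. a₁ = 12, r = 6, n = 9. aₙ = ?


aₙ = a₁·r^(n-1)
= 12×6^8
= 12×1679616
= 20155392

a_9 = 20155392


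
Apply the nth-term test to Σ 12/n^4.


lim(n→∞) 12/n^4 = 0
lim aₙ = 0 → nth-term test is INCONCLUSIVE
(Need other tests; this is actually a convergent p-series with p=4 > 1)

Inconclusive (lim aₙ = 0; need another test)


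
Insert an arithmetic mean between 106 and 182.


AM = (106 + 182)/2 = 288/2 = 144

AM = 144


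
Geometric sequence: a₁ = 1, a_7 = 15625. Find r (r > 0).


r^(n-1) = aₙ/a₁
r^6 = 15625/1 = 15625
r = 15625^(1/6)
= ±5; taking r > 0 gives r = 5

r = 5


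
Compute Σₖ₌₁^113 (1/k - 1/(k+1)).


Telescoping: adjacent terms cancel.
= 1/1 - 1/114
= 1 - 1/114 = 113/114

Sum = 113/114


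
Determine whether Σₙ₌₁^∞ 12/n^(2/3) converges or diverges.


p-series test: Σ c/n^p converges if p > 1, diverges if p ≤ 1 (constant c > 0 doesn't affect convergence).
p = 2/3
2/3 ≤ 1 → DIVERGES

Diverges (p = 2/3 ≤ 1)


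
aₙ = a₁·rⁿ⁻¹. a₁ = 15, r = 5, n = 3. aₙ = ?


aₙ = a₁·r^(n-1)
= 15×5^2
= 15×25
= 375

a_3 = 375


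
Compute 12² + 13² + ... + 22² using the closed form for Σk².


Σₖ₌12^22 k² = Σₖ₌₁^22 k² − Σₖ₌₁^11 k²
= 22·23·45/6 − 11·12·23/6
= 3795 − 506 = 3289

Σk² = 3289


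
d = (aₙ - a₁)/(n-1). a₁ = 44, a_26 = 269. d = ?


d = (aₙ - a₁)/(n-1)
= (269 - 44)/(26-1)
= 225/25 = 9

d = 9


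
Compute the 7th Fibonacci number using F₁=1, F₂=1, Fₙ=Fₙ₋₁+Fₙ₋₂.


Fibonacci sequence: 1, 1, 2, 3, 5, 8, 13
F(7) = 13

F(7) = 13


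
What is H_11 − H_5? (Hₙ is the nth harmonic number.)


Σₖ₌6^11 1/k = 1/6 + 1/7 + 1/8 + 1/9 + 1/10 + 1/11
= 20417/27720
≈ 0.7365

Sum = 20417/27720 ≈ 0.7365


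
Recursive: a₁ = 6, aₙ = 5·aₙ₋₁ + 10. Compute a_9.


Computing step by step:
a_1 = 6
a_2 = 40
a_3 = 210
a_4 = 1060
a_5 = 5310
a_6 = 26560
a_7 = 132810
a_8 = 664060
a_9 = 3320310


a_9 = 3320310


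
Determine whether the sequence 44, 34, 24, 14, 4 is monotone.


Differences: -10, -10, -10, -10
All differences < 0 → strictly DECREASING

Monotonically decreasing


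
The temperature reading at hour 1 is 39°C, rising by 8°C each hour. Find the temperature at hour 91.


aₙ = a₁ + (n-1)d
= 39 + (91-1)×8
= 39 + 720
= 759

a_91 = 759


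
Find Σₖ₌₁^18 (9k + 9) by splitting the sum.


Σ(9k+9) = 9·Σk + 9·n
= 9·171 + 9·18
= 1539 + 162 = 1701

Σ = 1701


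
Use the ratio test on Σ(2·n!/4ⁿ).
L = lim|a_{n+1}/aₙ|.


aₙ = 2·n!/4^n
a_{n+1}/aₙ = (n+1)!/4^(n+1) × 4^n/n!  (constant 2 cancels)
= (n+1)/4
L = lim(n→∞) (n+1)/4 = ∞
L > 1 → series DIVERGES

Diverges (ratio test: L = ∞ > 1)


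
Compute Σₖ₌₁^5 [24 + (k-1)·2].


aₙ = 24 + (5-1)×2 = 32
Sₙ = n(a₁+aₙ)/2 = 5×(24+32)/2
= 5×56/2 = 140

S_5 = 140


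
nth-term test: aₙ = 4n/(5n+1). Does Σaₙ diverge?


lim(n→∞) 4n/(5n+1) = 4/5 = 4/5  (divide numerator and denominator by n)
lim aₙ = 4/5 ≠ 0 → series DIVERGES

Diverges (lim aₙ = 4/5 ≠ 0)


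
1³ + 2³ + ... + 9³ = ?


n(n+1)/2 = 9×10/2 = 45
Σk³ = 45² = 2025

Σk³ = 2025


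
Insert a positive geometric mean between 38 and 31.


GM = √(38×31) = √1178 = 34.322

GM = 34.322


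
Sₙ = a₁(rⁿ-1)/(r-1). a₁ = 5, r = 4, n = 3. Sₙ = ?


Sₙ = 5×(4^3 - 1)/(4 - 1)
= 5×(64 - 1)/3
= 5×63/3
= 105

S_3 = 105


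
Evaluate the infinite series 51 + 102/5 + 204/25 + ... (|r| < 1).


S∞ = a₁/(1-r) = 51/(1 - 2/5)
= 51/(3/5)
= 85

S∞ = 85


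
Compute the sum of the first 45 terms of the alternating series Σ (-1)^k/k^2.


S = -1 + 1/4 - 1/9 + 1/16 - 1/25 + 1/36 - 1/49 + 1/64 ± ...
= -0.8227
(Full series converges to -π²/12 ≈ -0.8225)

S_45 = -0.8227


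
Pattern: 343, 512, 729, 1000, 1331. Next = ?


Pattern: perfect cubes: n³
Terms: 343, 512, 729, 1000, 1331
Next term = 1728

Next term = 1728


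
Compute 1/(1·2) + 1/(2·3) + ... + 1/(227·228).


1/(k(k+1)) = 1/k - 1/(k+1) (partial fractions)
Telescoping: Σ = 1 - 1/228 = 227/228

Sum = 227/228


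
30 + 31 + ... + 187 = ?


Σₖ₌30^187 k = Σₖ₌₁^187 k − Σₖ₌₁^29 k
= 187·188/2 − 29·30/2
= 17578 − 435 = 17143

Σk = 17143


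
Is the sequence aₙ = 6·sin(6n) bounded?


For all n, -1 ≤ sin(6n) ≤ 1, so -6 ≤ 6·sin(6n) ≤ 6
Lower bound: -6, Upper bound: 6
The sequence IS bounded

Bounded (-6 ≤ aₙ ≤ 6)


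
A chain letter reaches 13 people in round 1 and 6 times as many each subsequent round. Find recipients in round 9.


aₙ = a₁·r^(n-1)
= 13×6^8
= 13×1679616
= 21835008

a_9 = 21835008


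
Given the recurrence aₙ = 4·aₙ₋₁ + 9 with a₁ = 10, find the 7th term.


Computing step by step:
a_1 = 10
a_2 = 49
a_3 = 205
a_4 = 829
a_5 = 3325
a_6 = 13309
a_7 = 53245


a_7 = 53245


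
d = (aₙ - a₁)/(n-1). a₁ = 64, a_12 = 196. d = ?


d = (aₙ - a₁)/(n-1)
= (196 - 64)/(12-1)
= 132/11 = 12

d = 12


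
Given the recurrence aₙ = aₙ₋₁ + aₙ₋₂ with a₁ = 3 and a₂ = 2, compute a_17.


Computing iteratively: 3, 2, 5, 7, 12, 19, 31, 50, 81, 131, 212, 343, ...
a_17 = 3804

a_17 = 3804


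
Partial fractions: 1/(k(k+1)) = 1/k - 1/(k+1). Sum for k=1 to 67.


1/(k(k+1)) = 1/k - 1/(k+1) (partial fractions)
Telescoping: Σ = 1 - 1/68 = 67/68

Sum = 67/68


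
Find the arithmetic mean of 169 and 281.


AM = (169 + 281)/2 = 450/2 = 225

AM = 225


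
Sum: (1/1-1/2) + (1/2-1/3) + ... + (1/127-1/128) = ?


Telescoping: adjacent terms cancel.
= 1/1 - 1/128
= 1 - 1/128 = 127/128

Sum = 127/128


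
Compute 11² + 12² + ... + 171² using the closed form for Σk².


Σₖ₌11^171 k² = Σₖ₌₁^171 k² − Σₖ₌₁^10 k²
= 171·172·343/6 − 10·11·21/6
= 1681386 − 385 = 1681001

Σk² = 1681001


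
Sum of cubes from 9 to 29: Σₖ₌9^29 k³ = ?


Σₖ₌9^29 k³ = [29·30/2]² − [8·9/2]²
= 189225 − 1296 = 187929

Σk³ = 187929


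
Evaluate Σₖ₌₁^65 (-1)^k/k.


S = -1 + 1/2 - 1/3 + 1/4 - 1/5 + 1/6 - 1/7 + 1/8 ± ...
= -0.7008
(Full series converges to -ln(2) ≈ -0.6931)

S_65 = -0.7008


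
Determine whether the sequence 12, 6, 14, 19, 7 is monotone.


Differences: -6, 8, 5, -12
Difference at position 2 is +8 (> 0) but position 1 is -6 (< 0) — sequence both rises and falls
→ NOT monotonic

Not monotonic


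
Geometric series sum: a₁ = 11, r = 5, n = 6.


Sₙ = 11×(5^6 - 1)/(5 - 1)
= 11×(15625 - 1)/4
= 11×15624/4
= 42966

S_6 = 42966


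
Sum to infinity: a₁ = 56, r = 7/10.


S∞ = a₁/(1-r) = 56/(1 - 7/10)
= 56/(3/10)
= 560/3

S∞ = 560/3


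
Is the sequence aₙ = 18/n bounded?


a₁ = 18, a₂ = 18/2, a₃ = 18/3, ...
0 < aₙ ≤ 18 for all n ≥ 1
Lower bound: 0, Upper bound: 18
The sequence IS bounded

Bounded (0 < aₙ ≤ 18)


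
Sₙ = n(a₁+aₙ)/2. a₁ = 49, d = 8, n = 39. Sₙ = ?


aₙ = 49 + (39-1)×8 = 353
Sₙ = n(a₁+aₙ)/2 = 39×(49+353)/2
= 39×402/2 = 7839

S_39 = 7839


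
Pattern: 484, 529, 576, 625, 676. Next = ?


Pattern: perfect squares: n²
Terms: 484, 529, 576, 625, 676
Next term = 729

Next term = 729


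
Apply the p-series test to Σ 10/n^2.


p-series test: Σ c/n^p converges if p > 1, diverges if p ≤ 1 (constant c > 0 doesn't affect convergence).
p = 2
2 > 1 → CONVERGES

Converges (p = 2 > 1)


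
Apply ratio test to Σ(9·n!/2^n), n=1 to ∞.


aₙ = 9·n!/2^n
a_{n+1}/aₙ = (n+1)!/2^(n+1) × 2^n/n!  (constant 9 cancels)
= (n+1)/2
L = lim(n→∞) (n+1)/2 = ∞
L > 1 → series DIVERGES

Diverges (ratio test: L = ∞ > 1)


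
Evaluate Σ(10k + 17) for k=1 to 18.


Σ(10k+17) = 10·Σk + 17·n
= 10·171 + 17·18
= 1710 + 306 = 2016

Σ = 2016


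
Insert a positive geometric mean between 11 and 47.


GM = √(11×47) = √517 = 22.7376

GM = 22.7376


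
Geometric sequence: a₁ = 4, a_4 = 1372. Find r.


r^(n-1) = aₙ/a₁
r^3 = 1372/4 = 343
r = 343^(1/3)
= 7

r = 7


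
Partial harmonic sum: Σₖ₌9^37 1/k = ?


Σₖ₌9^37 1/k = 1/9 + 1/10 + 1/11 + ... + 1/37
= 102954062083699/69388720221600
≈ 1.4837

Sum = 102954062083699/69388720221600 ≈ 1.4837


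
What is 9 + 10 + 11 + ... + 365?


Σₖ₌9^365 k = Σₖ₌₁^365 k − Σₖ₌₁^8 k
= 365·366/2 − 8·9/2
= 66795 − 36 = 66759

Σk = 66759


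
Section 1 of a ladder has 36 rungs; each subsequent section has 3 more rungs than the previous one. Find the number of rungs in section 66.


aₙ = a₁ + (n-1)d
= 36 + (66-1)×3
= 36 + 195
= 231

a_66 = 231


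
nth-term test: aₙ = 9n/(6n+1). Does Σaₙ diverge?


lim(n→∞) 9n/(6n+1) = 9/6 = 3/2  (divide numerator and denominator by n)
lim aₙ = 3/2 ≠ 0 → series DIVERGES

Diverges (lim aₙ = 3/2 ≠ 0)


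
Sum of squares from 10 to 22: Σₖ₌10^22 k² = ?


Σₖ₌10^22 k² = Σₖ₌₁^22 k² − Σₖ₌₁^9 k²
= 22·23·45/6 − 9·10·19/6
= 3795 − 285 = 3510

Σk² = 3510


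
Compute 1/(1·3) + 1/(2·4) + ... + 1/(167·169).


1/(k(k+2)) = (1/2)·(1/k - 1/(k+2)) (partial fractions)
Telescoping: Σ = (1/2)·(1 + 1/2 - 1/168 - 1/169) = 42251/56784

Sum = 42251/56784


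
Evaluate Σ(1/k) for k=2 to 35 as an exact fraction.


Σₖ₌2^35 1/k = 1/2 + 1/3 + 1/4 + ... + 1/35
= 41309674280509/13127595717600
≈ 3.1468

Sum = 41309674280509/13127595717600 ≈ 3.1468


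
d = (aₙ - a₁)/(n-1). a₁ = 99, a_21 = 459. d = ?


d = (aₙ - a₁)/(n-1)
= (459 - 99)/(21-1)
= 360/20 = 18

d = 18


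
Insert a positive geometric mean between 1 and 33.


GM = √(1×33) = √33 = 5.7446

GM = 5.7446


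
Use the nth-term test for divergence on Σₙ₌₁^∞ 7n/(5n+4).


lim(n→∞) 7n/(5n+4) = 7/5 = 7/5  (divide numerator and denominator by n)
lim aₙ = 7/5 ≠ 0 → series DIVERGES

Diverges (lim aₙ = 7/5 ≠ 0)


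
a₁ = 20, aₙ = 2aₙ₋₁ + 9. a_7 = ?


Computing step by step:
a_1 = 20
a_2 = 49
a_3 = 107
a_4 = 223
a_5 = 455
a_6 = 919
a_7 = 1847


a_7 = 1847


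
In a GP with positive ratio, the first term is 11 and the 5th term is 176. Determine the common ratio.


r^(n-1) = aₙ/a₁
r^4 = 176/11 = 16
r = 16^(1/4)
= ±2; taking r > 0 gives r = 2

r = 2


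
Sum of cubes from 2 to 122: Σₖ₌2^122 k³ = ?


Σₖ₌2^122 k³ = [122·123/2]² − [1·2/2]²
= 56295009 − 1 = 56295008

Σk³ = 56295008


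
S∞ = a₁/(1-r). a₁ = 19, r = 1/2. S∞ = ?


S∞ = a₁/(1-r) = 19/(1 - 1/2)
= 19/(1/2)
= 38

S∞ = 38


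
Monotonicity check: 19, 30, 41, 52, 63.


Differences: 11, 11, 11, 11
All differences > 0 → strictly INCREASING

Monotonically increasing


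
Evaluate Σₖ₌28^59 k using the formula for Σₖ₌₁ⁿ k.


Σₖ₌28^59 k = Σₖ₌₁^59 k − Σₖ₌₁^27 k
= 59·60/2 − 27·28/2
= 1770 − 378 = 1392

Σk = 1392


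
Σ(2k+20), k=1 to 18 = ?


Σ(2k+20) = 2·Σk + 20·n
= 2·171 + 20·18
= 342 + 360 = 702

Σ = 702


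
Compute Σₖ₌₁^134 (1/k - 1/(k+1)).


Telescoping: adjacent terms cancel.
= 1/1 - 1/135
= 1 - 1/135 = 134/135

Sum = 134/135


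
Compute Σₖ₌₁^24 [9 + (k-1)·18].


aₙ = 9 + (24-1)×18 = 423
Sₙ = n(a₁+aₙ)/2 = 24×(9+423)/2
= 24×432/2 = 5184

S_24 = 5184


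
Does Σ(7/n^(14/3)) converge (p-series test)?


p-series test: Σ c/n^p converges if p > 1, diverges if p ≤ 1 (constant c > 0 doesn't affect convergence).
p = 14/3
14/3 > 1 → CONVERGES

Converges (p = 14/3 > 1)


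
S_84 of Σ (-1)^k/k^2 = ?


S = -1 + 1/4 - 1/9 + 1/16 - 1/25 + 1/36 - 1/49 + 1/64 ± ...
= -0.8224
(Full series converges to -π²/12 ≈ -0.8225)

S_84 = -0.8224


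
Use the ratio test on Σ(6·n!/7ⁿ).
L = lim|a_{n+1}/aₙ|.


aₙ = 6·n!/7^n
a_{n+1}/aₙ = (n+1)!/7^(n+1) × 7^n/n!  (constant 6 cancels)
= (n+1)/7
L = lim(n→∞) (n+1)/7 = ∞
L > 1 → series DIVERGES

Diverges (ratio test: L = ∞ > 1)


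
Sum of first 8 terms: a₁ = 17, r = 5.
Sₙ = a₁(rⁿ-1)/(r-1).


Sₙ = 17×(5^8 - 1)/(5 - 1)
= 17×(390625 - 1)/4
= 17×390624/4
= 1660152

S_8 = 1660152


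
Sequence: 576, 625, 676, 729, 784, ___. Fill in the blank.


Pattern: perfect squares: n²
Terms: 576, 625, 676, 729, 784
Next term = 841

Next term = 841


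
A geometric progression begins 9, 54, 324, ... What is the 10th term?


aₙ = a₁·r^(n-1)
= 9×6^9
= 9×10077696
= 90699264

a_10 = 90699264


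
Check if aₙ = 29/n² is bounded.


a₁ = 29, a₂ = 29/4, a₃ = 29/9, ...
0 < aₙ ≤ 29 for all n ≥ 1
The sequence IS bounded

Bounded (0 < aₙ ≤ 29)


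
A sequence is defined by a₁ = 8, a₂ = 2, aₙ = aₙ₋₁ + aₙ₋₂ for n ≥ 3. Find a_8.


Computing iteratively: 8, 2, 10, 12, 22, 34, 56, 90
a_8 = 90

a_8 = 90


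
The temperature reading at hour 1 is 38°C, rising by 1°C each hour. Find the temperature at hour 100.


aₙ = a₁ + (n-1)d
= 38 + (100-1)×1
= 38 + 99
= 137

a_100 = 137


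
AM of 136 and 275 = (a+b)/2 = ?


AM = (136 + 275)/2 = 411/2 = 205.5

AM = 205.5


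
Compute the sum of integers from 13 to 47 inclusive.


Σₖ₌13^47 k = Σₖ₌₁^47 k − Σₖ₌₁^12 k
= 47·48/2 − 12·13/2
= 1128 − 78 = 1050

Σk = 1050


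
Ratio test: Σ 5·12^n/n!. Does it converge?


aₙ = 5·12^n/n!
a_{n+1}/aₙ = 12^(n+1)/(n+1)! × n!/12^n  (constant 5 cancels)
= 12/(n+1)
L = lim(n→∞) 12/(n+1) = 0
L < 1 → series CONVERGES

Converges (ratio test: L = 0 < 1)


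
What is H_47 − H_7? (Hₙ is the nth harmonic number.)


Σₖ₌8^47 1/k = 1/8 + 1/9 + 1/10 + ... + 1/47
= 816866824984547958443/442720643463713815200
≈ 1.8451

Sum = 816866824984547958443/442720643463713815200 ≈ 1.8451


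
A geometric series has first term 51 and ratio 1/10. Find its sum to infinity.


S∞ = a₁/(1-r) = 51/(1 - 1/10)
= 51/(9/10)
= 170/3

S∞ = 170/3


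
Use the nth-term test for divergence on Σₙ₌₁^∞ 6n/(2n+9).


lim(n→∞) 6n/(2n+9) = 6/2 = 3  (divide numerator and denominator by n)
lim aₙ = 3 ≠ 0 → series DIVERGES

Diverges (lim aₙ = 3 ≠ 0)


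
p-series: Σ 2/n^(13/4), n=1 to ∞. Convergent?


p-series test: Σ c/n^p converges if p > 1, diverges if p ≤ 1 (constant c > 0 doesn't affect convergence).
p = 13/4
13/4 > 1 → CONVERGES

Converges (p = 13/4 > 1)


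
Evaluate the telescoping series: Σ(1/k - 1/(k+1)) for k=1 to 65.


Telescoping: adjacent terms cancel.
= 1/1 - 1/66
= 1 - 1/66 = 65/66

Sum = 65/66


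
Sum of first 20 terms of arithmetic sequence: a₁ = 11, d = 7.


aₙ = 11 + (20-1)×7 = 144
Sₙ = n(a₁+aₙ)/2 = 20×(11+144)/2
= 20×155/2 = 1550

S_20 = 1550


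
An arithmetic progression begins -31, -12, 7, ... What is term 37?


aₙ = a₁ + (n-1)d
= -31 + (37-1)×19
= -31 + 684
= 653

a_37 = 653


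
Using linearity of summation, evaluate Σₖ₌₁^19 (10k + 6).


Σ(10k+6) = 10·Σk + 6·n
= 10·190 + 6·19
= 1900 + 114 = 2014

Σ = 2014


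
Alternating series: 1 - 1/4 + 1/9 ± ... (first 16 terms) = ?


S = 1 - 1/4 + 1/9 - 1/16 + 1/25 - 1/36 + 1/49 - 1/64 ± ...
= 0.8206
(Full series converges to +π²/12 ≈ +0.8225)

S_16 = 0.8206


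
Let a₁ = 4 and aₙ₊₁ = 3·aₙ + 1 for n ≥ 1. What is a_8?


Computing step by step:
a_1 = 4
a_2 = 13
a_3 = 40
a_4 = 121
a_5 = 364
a_6 = 1093
a_7 = 3280
a_8 = 9841


a_8 = 9841


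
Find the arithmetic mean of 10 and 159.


AM = (10 + 159)/2 = 169/2 = 84.5

AM = 84.5


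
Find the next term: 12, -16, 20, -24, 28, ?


Pattern: alternating sign, magnitude arithmetic (d=4)
Terms: 12, -16, 20, -24, 28
Next term = -32

Next term = -32


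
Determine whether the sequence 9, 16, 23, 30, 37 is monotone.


Differences: 7, 7, 7, 7
All differences > 0 → strictly INCREASING

Monotonically increasing


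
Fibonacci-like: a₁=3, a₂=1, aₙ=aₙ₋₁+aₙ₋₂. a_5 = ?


Computing iteratively: 3, 1, 4, 5, 9
a_5 = 9

a_5 = 9


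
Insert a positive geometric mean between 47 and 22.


GM = √(47×22) = √1034 = 32.1559

GM = 32.1559


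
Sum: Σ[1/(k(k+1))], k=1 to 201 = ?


1/(k(k+1)) = 1/k - 1/(k+1) (partial fractions)
Telescoping: Σ = 1 - 1/202 = 201/202

Sum = 201/202


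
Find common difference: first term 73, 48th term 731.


d = (aₙ - a₁)/(n-1)
= (731 - 73)/(48-1)
= 658/47 = 14

d = 14


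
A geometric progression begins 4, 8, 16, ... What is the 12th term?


aₙ = a₁·r^(n-1)
= 4×2^11
= 4×2048
= 8192

a_12 = 8192


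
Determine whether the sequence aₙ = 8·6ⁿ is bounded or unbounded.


aₙ = 8·6ⁿ → as n→∞, aₙ→∞ (since base 6 > 1)
No finite upper bound exists
The sequence is UNBOUNDED

Unbounded (aₙ → ∞ as n → ∞)


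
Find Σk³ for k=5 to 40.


Σₖ₌5^40 k³ = [40·41/2]² − [4·5/2]²
= 672400 − 100 = 672300

Σk³ = 672300


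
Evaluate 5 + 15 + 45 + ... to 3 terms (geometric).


Sₙ = 5×(3^3 - 1)/(3 - 1)
= 5×(27 - 1)/2
= 5×26/2
= 65

S_3 = 65


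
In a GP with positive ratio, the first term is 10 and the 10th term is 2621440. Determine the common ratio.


r^(n-1) = aₙ/a₁
r^9 = 2621440/10 = 262144
r = 262144^(1/9)
= 4

r = 4


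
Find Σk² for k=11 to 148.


Σₖ₌11^148 k² = Σₖ₌₁^148 k² − Σₖ₌₁^10 k²
= 148·149·297/6 − 10·11·21/6
= 1091574 − 385 = 1091189

Σk² = 1091189


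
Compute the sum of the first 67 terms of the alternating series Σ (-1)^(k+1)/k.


S = 1 - 1/2 + 1/3 - 1/4 + 1/5 - 1/6 + 1/7 - 1/8 ± ...
= 0.7006
(Full series converges to +ln(2) ≈ +0.6931)

S_67 = 0.7006


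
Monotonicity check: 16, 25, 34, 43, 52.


Differences: 9, 9, 9, 9
All differences > 0 → strictly INCREASING

Monotonically increasing


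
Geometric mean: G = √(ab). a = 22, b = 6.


GM = √(22×6) = √132 = 11.4891

GM = 11.4891


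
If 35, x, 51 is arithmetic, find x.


AM = (35 + 51)/2 = 86/2 = 43

AM = 43


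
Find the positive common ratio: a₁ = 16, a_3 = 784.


r^(n-1) = aₙ/a₁
r^2 = 784/16 = 49
r = 49^(1/2)
= ±7; taking r > 0 gives r = 7

r = 7


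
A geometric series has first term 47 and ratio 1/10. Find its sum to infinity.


S∞ = a₁/(1-r) = 47/(1 - 1/10)
= 47/(9/10)
= 470/9

S∞ = 470/9


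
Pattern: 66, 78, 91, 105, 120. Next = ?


Pattern: triangular numbers: n(n+1)/2
Terms: 66, 78, 91, 105, 120
Next term = 136

Next term = 136


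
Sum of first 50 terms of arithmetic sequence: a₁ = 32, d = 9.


aₙ = 32 + (50-1)×9 = 473
Sₙ = n(a₁+aₙ)/2 = 50×(32+473)/2
= 50×505/2 = 12625

S_50 = 12625


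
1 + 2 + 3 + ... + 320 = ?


n(n+1)/2 = 320×321/2 = 102720/2 = 51360

Σk = 51360


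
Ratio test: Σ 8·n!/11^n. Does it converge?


aₙ = 8·n!/11^n
a_{n+1}/aₙ = (n+1)!/11^(n+1) × 11^n/n!  (constant 8 cancels)
= (n+1)/11
L = lim(n→∞) (n+1)/11 = ∞
L > 1 → series DIVERGES

Diverges (ratio test: L = ∞ > 1)


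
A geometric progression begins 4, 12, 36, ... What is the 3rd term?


aₙ = a₁·r^(n-1)
= 4×3^2
= 4×9
= 36

a_3 = 36


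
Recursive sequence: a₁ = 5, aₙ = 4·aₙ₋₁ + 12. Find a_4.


Computing step by step:
a_1 = 5
a_2 = 32
a_3 = 140
a_4 = 572


a_4 = 572


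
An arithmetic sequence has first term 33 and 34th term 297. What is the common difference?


d = (aₙ - a₁)/(n-1)
= (297 - 33)/(34-1)
= 264/33 = 8

d = 8


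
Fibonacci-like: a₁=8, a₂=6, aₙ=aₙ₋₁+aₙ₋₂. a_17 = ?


Computing iteratively: 8, 6, 14, 20, 34, 54, 88, 142, 230, 372, 602, 974, ...
a_17 = 10802

a_17 = 10802


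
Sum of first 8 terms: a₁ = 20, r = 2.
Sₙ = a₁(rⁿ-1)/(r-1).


Sₙ = 20×(2^8 - 1)/(2 - 1)
= 20×(256 - 1)/1
= 20×255/1
= 5100

S_8 = 5100


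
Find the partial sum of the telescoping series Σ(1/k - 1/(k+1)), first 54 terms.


Telescoping: adjacent terms cancel.
= 1/1 - 1/55
= 1 - 1/55 = 54/55

Sum = 54/55


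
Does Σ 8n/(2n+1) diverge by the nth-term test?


lim(n→∞) 8n/(2n+1) = 8/2 = 4  (divide numerator and denominator by n)
lim aₙ = 4 ≠ 0 → series DIVERGES

Diverges (lim aₙ = 4 ≠ 0)


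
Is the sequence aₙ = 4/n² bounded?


a₁ = 4, a₂ = 4/4, a₃ = 4/9, ...
0 < aₙ ≤ 4 for all n ≥ 1
The sequence IS bounded

Bounded (0 < aₙ ≤ 4)


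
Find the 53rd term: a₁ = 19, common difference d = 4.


aₙ = a₁ + (n-1)d
= 19 + (53-1)×4
= 19 + 208
= 227

a_53 = 227


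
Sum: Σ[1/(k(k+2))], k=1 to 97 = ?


1/(k(k+2)) = (1/2)·(1/k - 1/(k+2)) (partial fractions)
Telescoping: Σ = (1/2)·(1 + 1/2 - 1/98 - 1/99) = 3589/4851

Sum = 3589/4851


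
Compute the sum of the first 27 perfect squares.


n = 27
n(n+1)(2n+1)/6 = 27×28×55/6
= 41580/6 = 6930

Σk² = 6930


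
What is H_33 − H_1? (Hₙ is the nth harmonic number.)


Σₖ₌2^33 1/k = 1/2 + 1/3 + 1/4 + ... + 1/33
= 40548494360749/13127595717600
≈ 3.0888

Sum = 40548494360749/13127595717600 ≈ 3.0888


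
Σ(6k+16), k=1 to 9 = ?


Σ(6k+16) = 6·Σk + 16·n
= 6·45 + 16·9
= 270 + 144 = 414

Σ = 414


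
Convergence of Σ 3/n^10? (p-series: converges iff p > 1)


p-series test: Σ c/n^p converges if p > 1, diverges if p ≤ 1 (constant c > 0 doesn't affect convergence).
p = 10
10 > 1 → CONVERGES

Converges (p = 10 > 1)


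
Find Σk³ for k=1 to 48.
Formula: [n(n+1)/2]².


n(n+1)/2 = 48×49/2 = 1176
Σk³ = 1176² = 1382976

Σk³ = 1382976


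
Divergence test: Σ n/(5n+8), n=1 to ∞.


lim(n→∞) n/(5n+8) = 1/5 = 1/5  (divide numerator and denominator by n)
lim aₙ = 1/5 ≠ 0 → series DIVERGES

Diverges (lim aₙ = 1/5 ≠ 0)


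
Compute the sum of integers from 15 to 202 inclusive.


Σₖ₌15^202 k = Σₖ₌₁^202 k − Σₖ₌₁^14 k
= 202·203/2 − 14·15/2
= 20503 − 105 = 20398

Σk = 20398


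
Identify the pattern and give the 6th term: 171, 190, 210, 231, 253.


Pattern: triangular numbers: n(n+1)/2
Terms: 171, 190, 210, 231, 253
Next term = 276

Next term = 276


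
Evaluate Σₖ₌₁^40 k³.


n(n+1)/2 = 40×41/2 = 820
Σk³ = 820² = 672400

Σk³ = 672400
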